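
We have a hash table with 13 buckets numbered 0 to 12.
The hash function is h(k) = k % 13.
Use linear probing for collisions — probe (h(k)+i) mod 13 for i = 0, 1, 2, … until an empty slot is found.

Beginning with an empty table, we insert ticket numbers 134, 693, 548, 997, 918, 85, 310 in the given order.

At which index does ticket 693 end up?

134: h=4 → slot 4
693: h=4, probe 4,5 → slot 5
548: h=2 → slot 2
997: h=9 → slot 9
918: h=8 → slot 8
85: h=7 → slot 7
310: h=11 → slot 11
Table: [., ., 548, ., 134, 693, ., 85, 918, 997, ., 310, .]

5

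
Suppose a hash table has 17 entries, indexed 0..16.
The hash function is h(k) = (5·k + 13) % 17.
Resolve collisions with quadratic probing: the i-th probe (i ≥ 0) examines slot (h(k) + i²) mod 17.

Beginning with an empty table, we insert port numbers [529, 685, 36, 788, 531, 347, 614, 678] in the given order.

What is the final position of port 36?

529 hashes to 6; slot 6 is free => place at 6.
685 hashes to 4; slot 4 is free => place at 4.
36 hashes to 6; 6 taken => place at 7.
788 hashes to 9; slot 9 is free => place at 9.
531 hashes to 16; slot 16 is free => place at 16.
347 hashes to 14; slot 14 is free => place at 14.
614 hashes to 6; 6,7 taken => place at 10.
678 hashes to 3; slot 3 is free => place at 3.
Table: [_, _, _, 678, 685, _, 529, 36, _, 788, 614, _, _, _, 347, _, 531]

7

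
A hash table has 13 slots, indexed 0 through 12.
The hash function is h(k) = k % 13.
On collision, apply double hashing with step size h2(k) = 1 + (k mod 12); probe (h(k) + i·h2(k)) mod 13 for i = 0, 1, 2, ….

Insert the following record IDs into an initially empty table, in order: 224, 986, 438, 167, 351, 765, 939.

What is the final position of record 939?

224: h=3 -> slot 3
986: h=11 -> slot 11
438: h=9 -> slot 9
167: h=11, h2=12, probe 11,10 -> slot 10
351: h=0 -> slot 0
765: h=11, h2=10, probe 11,8 -> slot 8
939: h=3, h2=4, probe 3,7 -> slot 7
Table: [351, ., ., 224, ., ., ., 939, 765, 438, 167, 986, .]

7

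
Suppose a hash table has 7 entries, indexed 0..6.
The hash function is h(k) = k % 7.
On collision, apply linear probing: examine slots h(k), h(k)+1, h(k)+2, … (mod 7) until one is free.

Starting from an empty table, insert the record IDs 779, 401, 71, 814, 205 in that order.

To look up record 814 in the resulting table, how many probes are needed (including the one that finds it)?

779: h=2 -> slot 2
401: h=2, probe 2,3 -> slot 3
71: h=1 -> slot 1
814: h=2, probe 2,3,4 -> slot 4
205: h=2, probe 2,3,4,5 -> slot 5
Table: [∅, 71, 779, 401, 814, 205, ∅]
Lookup 814: h=2, probe 2,3,4 → found at 4.

3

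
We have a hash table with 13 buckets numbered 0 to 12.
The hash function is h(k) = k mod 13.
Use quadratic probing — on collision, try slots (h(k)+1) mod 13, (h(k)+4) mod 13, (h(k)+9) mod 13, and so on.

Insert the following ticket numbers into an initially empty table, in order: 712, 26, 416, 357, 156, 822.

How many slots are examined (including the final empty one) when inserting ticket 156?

3

Insert 712: h=10, slot 10 empty → index 10.
Insert 26: h=0, slot 0 empty → index 0.
Insert 416: h=0, slot 0 occupied → index 1.
Insert 357: h=6, slot 6 empty → index 6.
Insert 156: h=0, slots 0,1 occupied → index 4.
Insert 822: h=3, slot 3 empty → index 3.
Table: [26, 416, —, 822, 156, —, 357, —, —, —, 712, —, —]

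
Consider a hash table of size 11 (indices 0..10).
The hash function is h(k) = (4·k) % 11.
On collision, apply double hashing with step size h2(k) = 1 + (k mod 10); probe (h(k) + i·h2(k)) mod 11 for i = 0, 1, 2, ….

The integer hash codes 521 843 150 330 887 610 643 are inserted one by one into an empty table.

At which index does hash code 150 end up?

7

521 hashes to 5; slot 5 is free => place at 5.
843 hashes to 6; slot 6 is free => place at 6.
150 hashes to 6, h2=1; 6 taken => place at 7.
330 hashes to 0; slot 0 is free => place at 0.
887 hashes to 6, h2=8; 6 taken => place at 3.
610 hashes to 9; slot 9 is free => place at 9.
643 hashes to 9, h2=4; 9 taken => place at 2.
Table: [330, _, 643, 887, _, 521, 843, 150, _, 610, _]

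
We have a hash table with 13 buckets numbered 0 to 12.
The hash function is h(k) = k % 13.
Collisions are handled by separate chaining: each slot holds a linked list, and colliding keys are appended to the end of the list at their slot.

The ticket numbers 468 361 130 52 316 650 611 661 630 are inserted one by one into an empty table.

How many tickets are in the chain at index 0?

5

468 → bucket 0
361 → bucket 10
130 → bucket 0 (collision)
52 → bucket 0 (collision)
316 → bucket 4
650 → bucket 0 (collision)
611 → bucket 0 (collision)
661 → bucket 11
630 → bucket 6
Final buckets:
0: 468 -> 130 -> 52 -> 650 -> 611
1: _
2: _
3: _
4: 316
5: _
6: 630
7: _
8: _
9: _
10: 361
11: 661
12: _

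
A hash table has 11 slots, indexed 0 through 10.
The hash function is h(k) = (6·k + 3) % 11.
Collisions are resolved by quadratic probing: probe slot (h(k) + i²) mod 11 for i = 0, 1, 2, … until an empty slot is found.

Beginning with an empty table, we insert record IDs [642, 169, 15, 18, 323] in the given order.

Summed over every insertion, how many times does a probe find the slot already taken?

6

642: h=5 => slot 5
169: h=5, probe 5,6 => slot 6
15: h=5, probe 5,6,9 => slot 9
18: h=1 => slot 1
323: h=5, probe 5,6,9,3 => slot 3
Table: [_, 18, _, 323, _, 642, 169, _, _, 15, _]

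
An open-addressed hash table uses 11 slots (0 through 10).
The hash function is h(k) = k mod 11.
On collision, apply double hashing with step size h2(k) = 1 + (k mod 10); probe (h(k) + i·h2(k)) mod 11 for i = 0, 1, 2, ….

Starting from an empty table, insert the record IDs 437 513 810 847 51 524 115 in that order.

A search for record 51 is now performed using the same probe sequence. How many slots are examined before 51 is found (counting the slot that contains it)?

437 hashes to 8; slot 8 is free → place at 8.
513 hashes to 7; slot 7 is free → place at 7.
810 hashes to 7, h2=1; 7,8 taken → place at 9.
847 hashes to 0; slot 0 is free → place at 0.
51 hashes to 7, h2=2; 7,9,0 taken → place at 2.
524 hashes to 7, h2=5; 7 taken → place at 1.
115 hashes to 5; slot 5 is free → place at 5.
Table: [847, 524, 51, —, —, 115, —, 513, 437, 810, —]
Lookup 51: h=7, h2=2, probe 7,9,0,2 → found at 2.

4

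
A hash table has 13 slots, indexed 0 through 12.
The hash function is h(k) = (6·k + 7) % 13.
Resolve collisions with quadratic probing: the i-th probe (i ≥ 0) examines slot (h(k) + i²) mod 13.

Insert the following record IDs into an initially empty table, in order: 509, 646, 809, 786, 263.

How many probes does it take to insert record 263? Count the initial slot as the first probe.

2

509 hashes to 6; slot 6 is free → place at 6.
646 hashes to 9; slot 9 is free → place at 9.
809 hashes to 12; slot 12 is free → place at 12.
786 hashes to 4; slot 4 is free → place at 4.
263 hashes to 12; 12 taken → place at 0.
Table: [263, -, -, -, 786, -, 509, -, -, 646, -, -, 809]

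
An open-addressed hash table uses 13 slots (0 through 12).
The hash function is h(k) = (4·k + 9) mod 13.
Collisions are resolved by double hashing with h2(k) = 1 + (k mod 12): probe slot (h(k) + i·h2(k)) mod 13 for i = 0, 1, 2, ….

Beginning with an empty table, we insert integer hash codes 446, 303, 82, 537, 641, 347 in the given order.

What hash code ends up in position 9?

537

446: h=12 -> slot 12
303: h=12, h2=4, probe 12,3 -> slot 3
82: h=12, h2=11, probe 12,10 -> slot 10
537: h=12, h2=10, probe 12,9 -> slot 9
641: h=12, h2=6, probe 12,5 -> slot 5
347: h=6 -> slot 6
Table: [-, -, -, 303, -, 641, 347, -, -, 537, 82, -, 446]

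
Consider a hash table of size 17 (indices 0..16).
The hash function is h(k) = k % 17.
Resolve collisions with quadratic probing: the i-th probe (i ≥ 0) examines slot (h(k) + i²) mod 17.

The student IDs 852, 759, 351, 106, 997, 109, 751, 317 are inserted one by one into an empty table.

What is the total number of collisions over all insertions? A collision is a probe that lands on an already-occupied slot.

7

852: h=2 => slot 2
759: h=11 => slot 11
351: h=11, probe 11,12 => slot 12
106: h=4 => slot 4
997: h=11, probe 11,12,15 => slot 15
109: h=7 => slot 7
751: h=3 => slot 3
317: h=11, probe 11,12,15,3,10 => slot 10
Table: [-, -, 852, 751, 106, -, -, 109, -, -, 317, 759, 351, -, -, 997, -]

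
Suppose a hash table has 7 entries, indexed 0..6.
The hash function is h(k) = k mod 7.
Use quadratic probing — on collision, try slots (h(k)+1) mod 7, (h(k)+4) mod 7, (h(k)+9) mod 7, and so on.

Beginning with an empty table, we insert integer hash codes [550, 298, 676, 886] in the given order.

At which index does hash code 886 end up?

6

550 hashes to 4; slot 4 is free → place at 4.
298 hashes to 4; 4 taken → place at 5.
676 hashes to 4; 4,5 taken → place at 1.
886 hashes to 4; 4,5,1 taken → place at 6.
Table: [-, 676, -, -, 550, 298, 886]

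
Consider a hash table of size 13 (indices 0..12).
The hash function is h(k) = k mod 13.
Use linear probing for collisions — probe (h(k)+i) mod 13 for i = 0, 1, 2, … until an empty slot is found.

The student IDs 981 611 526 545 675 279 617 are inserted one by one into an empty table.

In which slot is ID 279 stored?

981 hashes to 6; slot 6 is free → place at 6.
611 hashes to 0; slot 0 is free → place at 0.
526 hashes to 6; 6 taken → place at 7.
545 hashes to 12; slot 12 is free → place at 12.
675 hashes to 12; 12,0 taken → place at 1.
279 hashes to 6; 6,7 taken → place at 8.
617 hashes to 6; 6,7,8 taken → place at 9.
Table: [611, 675, -, -, -, -, 981, 526, 279, 617, -, -, 545]

8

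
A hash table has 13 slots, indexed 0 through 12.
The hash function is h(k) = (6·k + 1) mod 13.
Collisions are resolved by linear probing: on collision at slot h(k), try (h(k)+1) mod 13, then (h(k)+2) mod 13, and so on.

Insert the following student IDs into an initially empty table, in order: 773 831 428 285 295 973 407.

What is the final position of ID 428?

9

773: h=11 => slot 11
831: h=8 => slot 8
428: h=8, probe 8,9 => slot 9
285: h=8, probe 8,9,10 => slot 10
295: h=3 => slot 3
973: h=2 => slot 2
407: h=12 => slot 12
Table: [—, —, 973, 295, —, —, —, —, 831, 428, 285, 773, 407]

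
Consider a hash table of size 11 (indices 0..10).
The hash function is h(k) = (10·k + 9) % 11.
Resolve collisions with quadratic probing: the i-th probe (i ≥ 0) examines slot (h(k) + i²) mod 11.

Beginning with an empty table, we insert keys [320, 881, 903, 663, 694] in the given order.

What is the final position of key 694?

320 hashes to 8; slot 8 is free → place at 8.
881 hashes to 8; 8 taken → place at 9.
903 hashes to 8; 8,9 taken → place at 1.
663 hashes to 6; slot 6 is free → place at 6.
694 hashes to 8; 8,9,1,6 taken → place at 2.
Table: [∅, 903, 694, ∅, ∅, ∅, 663, ∅, 320, 881, ∅]

2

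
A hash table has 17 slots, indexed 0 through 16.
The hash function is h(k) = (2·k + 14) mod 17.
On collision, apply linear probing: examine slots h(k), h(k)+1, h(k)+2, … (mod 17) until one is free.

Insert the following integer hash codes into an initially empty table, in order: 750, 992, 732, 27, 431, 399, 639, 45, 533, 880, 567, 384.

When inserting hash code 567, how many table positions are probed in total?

Insert 750: h=1, slot 1 empty => index 1.
Insert 992: h=9, slot 9 empty => index 9.
Insert 732: h=16, slot 16 empty => index 16.
Insert 27: h=0, slot 0 empty => index 0.
Insert 431: h=9, slot 9 occupied => index 10.
Insert 399: h=13, slot 13 empty => index 13.
Insert 639: h=0, slots 0,1 occupied => index 2.
Insert 45: h=2, slot 2 occupied => index 3.
Insert 533: h=9, slots 9,10 occupied => index 11.
Insert 880: h=6, slot 6 empty => index 6.
Insert 567: h=9, slots 9,10,11 occupied => index 12.
Insert 384: h=0, slots 0,1,2,3 occupied => index 4.
Table: [27, 750, 639, 45, 384, _, 880, _, _, 992, 431, 533, 567, 399, _, _, 732]

4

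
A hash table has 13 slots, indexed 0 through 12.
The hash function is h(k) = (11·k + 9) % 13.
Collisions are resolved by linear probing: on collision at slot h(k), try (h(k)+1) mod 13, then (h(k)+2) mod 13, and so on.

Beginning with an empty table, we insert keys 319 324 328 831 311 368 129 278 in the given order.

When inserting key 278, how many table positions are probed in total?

6

319: h=8 => slot 8
324: h=11 => slot 11
328: h=3 => slot 3
831: h=11, probe 11,12 => slot 12
311: h=11, probe 11,12,0 => slot 0
368: h=1 => slot 1
129: h=11, probe 11,12,0,1,2 => slot 2
278: h=12, probe 12,0,1,2,3,4 => slot 4
Table: [311, 368, 129, 328, 278, —, —, —, 319, —, —, 324, 831]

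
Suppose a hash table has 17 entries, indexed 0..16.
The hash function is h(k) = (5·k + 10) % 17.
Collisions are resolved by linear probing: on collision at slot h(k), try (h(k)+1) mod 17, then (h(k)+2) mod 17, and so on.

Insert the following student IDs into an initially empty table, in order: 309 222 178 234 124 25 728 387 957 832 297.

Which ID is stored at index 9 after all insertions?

387

309: h=8 => slot 8
222: h=15 => slot 15
178: h=16 => slot 16
234: h=7 => slot 7
124: h=1 => slot 1
25: h=16, probe 16,0 => slot 0
728: h=12 => slot 12
387: h=7, probe 7,8,9 => slot 9
957: h=1, probe 1,2 => slot 2
832: h=5 => slot 5
297: h=16, probe 16,0,1,2,3 => slot 3
Table: [25, 124, 957, 297, ∅, 832, ∅, 234, 309, 387, ∅, ∅, 728, ∅, ∅, 222, 178]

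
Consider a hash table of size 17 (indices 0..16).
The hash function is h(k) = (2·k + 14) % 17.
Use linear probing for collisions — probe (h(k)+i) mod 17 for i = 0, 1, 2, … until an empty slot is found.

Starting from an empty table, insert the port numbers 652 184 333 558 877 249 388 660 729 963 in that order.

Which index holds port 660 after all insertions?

12

652: h=9 => slot 9
184: h=8 => slot 8
333: h=0 => slot 0
558: h=8, probe 8,9,10 => slot 10
877: h=0, probe 0,1 => slot 1
249: h=2 => slot 2
388: h=8, probe 8,9,10,11 => slot 11
660: h=8, probe 8,9,10,11,12 => slot 12
729: h=10, probe 10,11,12,13 => slot 13
963: h=2, probe 2,3 => slot 3
Table: [333, 877, 249, 963, _, _, _, _, 184, 652, 558, 388, 660, 729, _, _, _]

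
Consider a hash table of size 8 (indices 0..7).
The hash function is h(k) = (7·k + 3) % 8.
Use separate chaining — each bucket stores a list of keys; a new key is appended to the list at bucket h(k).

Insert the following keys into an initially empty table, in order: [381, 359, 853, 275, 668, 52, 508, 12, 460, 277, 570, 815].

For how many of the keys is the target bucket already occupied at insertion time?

Insert 381: h=6, bucket 6 empty → new chain.
Insert 359: h=4, bucket 4 empty → new chain.
Insert 853: h=6, bucket 6 nonempty → append to chain.
Insert 275: h=0, bucket 0 empty → new chain.
Insert 668: h=7, bucket 7 empty → new chain.
Insert 52: h=7, bucket 7 nonempty → append to chain.
Insert 508: h=7, bucket 7 nonempty → append to chain.
Insert 12: h=7, bucket 7 nonempty → append to chain.
Insert 460: h=7, bucket 7 nonempty → append to chain.
Insert 277: h=6, bucket 6 nonempty → append to chain.
Insert 570: h=1, bucket 1 empty → new chain.
Insert 815: h=4, bucket 4 nonempty → append to chain.
Final buckets:
0: 275
1: 570
2: _
3: _
4: 359 -> 815
5: _
6: 381 -> 853 -> 277
7: 668 -> 52 -> 508 -> 12 -> 460

7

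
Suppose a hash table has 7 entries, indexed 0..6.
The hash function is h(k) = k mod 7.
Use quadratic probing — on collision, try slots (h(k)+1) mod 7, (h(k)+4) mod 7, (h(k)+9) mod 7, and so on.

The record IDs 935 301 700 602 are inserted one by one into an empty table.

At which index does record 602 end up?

935: h=4 -> slot 4
301: h=0 -> slot 0
700: h=0, probe 0,1 -> slot 1
602: h=0, probe 0,1,4,2 -> slot 2
Table: [301, 700, 602, ∅, 935, ∅, ∅]

2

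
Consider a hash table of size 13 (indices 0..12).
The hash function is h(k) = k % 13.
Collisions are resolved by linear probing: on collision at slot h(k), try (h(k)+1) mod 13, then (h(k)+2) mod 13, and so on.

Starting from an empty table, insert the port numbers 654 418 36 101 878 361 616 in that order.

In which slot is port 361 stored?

12

654 hashes to 4; slot 4 is free → place at 4.
418 hashes to 2; slot 2 is free → place at 2.
36 hashes to 10; slot 10 is free → place at 10.
101 hashes to 10; 10 taken → place at 11.
878 hashes to 7; slot 7 is free → place at 7.
361 hashes to 10; 10,11 taken → place at 12.
616 hashes to 5; slot 5 is free → place at 5.
Table: [-, -, 418, -, 654, 616, -, 878, -, -, 36, 101, 361]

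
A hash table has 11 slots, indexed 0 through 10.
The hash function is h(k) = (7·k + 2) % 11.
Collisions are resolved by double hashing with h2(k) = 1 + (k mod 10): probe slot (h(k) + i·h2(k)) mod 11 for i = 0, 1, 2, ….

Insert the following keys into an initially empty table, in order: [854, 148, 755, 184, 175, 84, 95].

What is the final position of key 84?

1

854: h=7 → slot 7
148: h=4 → slot 4
755: h=7, h2=6, probe 7,2 → slot 2
184: h=3 → slot 3
175: h=6 → slot 6
84: h=7, h2=5, probe 7,1 → slot 1
95: h=7, h2=6, probe 7,2,8 → slot 8
Table: [., 84, 755, 184, 148, ., 175, 854, 95, ., .]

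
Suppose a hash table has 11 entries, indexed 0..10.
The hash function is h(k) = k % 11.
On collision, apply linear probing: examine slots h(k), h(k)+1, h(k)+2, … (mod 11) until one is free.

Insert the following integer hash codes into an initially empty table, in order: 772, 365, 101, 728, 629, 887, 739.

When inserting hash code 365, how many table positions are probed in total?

Insert 772: h=2, slot 2 empty → index 2.
Insert 365: h=2, slot 2 occupied → index 3.
Insert 101: h=2, slots 2,3 occupied → index 4.
Insert 728: h=2, slots 2,3,4 occupied → index 5.
Insert 629: h=2, slots 2,3,4,5 occupied → index 6.
Insert 887: h=7, slot 7 empty → index 7.
Insert 739: h=2, slots 2,3,4,5,6,7 occupied → index 8.
Table: [-, -, 772, 365, 101, 728, 629, 887, 739, -, -]

2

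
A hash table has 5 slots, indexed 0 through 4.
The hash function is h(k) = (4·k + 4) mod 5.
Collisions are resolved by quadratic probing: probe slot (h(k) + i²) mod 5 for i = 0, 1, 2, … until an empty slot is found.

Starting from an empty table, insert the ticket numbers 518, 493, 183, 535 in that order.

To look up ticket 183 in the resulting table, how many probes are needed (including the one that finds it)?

518: h=1 => slot 1
493: h=1, probe 1,2 => slot 2
183: h=1, probe 1,2,0 => slot 0
535: h=4 => slot 4
Table: [183, 518, 493, ∅, 535]
Lookup 183: h=1, probe 1,2,0 → found at 0.

3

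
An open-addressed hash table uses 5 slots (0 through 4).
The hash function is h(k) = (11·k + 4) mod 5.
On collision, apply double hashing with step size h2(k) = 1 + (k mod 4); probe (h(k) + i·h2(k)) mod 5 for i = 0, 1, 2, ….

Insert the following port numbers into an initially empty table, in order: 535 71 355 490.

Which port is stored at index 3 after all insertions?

355

535: h=4 => slot 4
71: h=0 => slot 0
355: h=4, h2=4, probe 4,3 => slot 3
490: h=4, h2=3, probe 4,2 => slot 2
Table: [71, ∅, 490, 355, 535]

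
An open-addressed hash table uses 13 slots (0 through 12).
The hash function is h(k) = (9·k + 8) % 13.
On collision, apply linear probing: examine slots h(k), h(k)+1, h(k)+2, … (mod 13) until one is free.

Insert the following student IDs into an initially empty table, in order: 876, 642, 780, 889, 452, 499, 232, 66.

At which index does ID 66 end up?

876 hashes to 1; slot 1 is free → place at 1.
642 hashes to 1; 1 taken → place at 2.
780 hashes to 8; slot 8 is free → place at 8.
889 hashes to 1; 1,2 taken → place at 3.
452 hashes to 7; slot 7 is free → place at 7.
499 hashes to 1; 1,2,3 taken → place at 4.
232 hashes to 3; 3,4 taken → place at 5.
66 hashes to 4; 4,5 taken → place at 6.
Table: [_, 876, 642, 889, 499, 232, 66, 452, 780, _, _, _, _]

6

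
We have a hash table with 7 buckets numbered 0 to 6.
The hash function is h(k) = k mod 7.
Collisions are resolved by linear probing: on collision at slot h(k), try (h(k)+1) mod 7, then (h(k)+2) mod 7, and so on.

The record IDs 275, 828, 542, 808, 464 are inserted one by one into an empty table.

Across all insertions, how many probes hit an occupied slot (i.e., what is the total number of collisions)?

Insert 275: h=2, slot 2 empty → index 2.
Insert 828: h=2, slot 2 occupied → index 3.
Insert 542: h=3, slot 3 occupied → index 4.
Insert 808: h=3, slots 3,4 occupied → index 5.
Insert 464: h=2, slots 2,3,4,5 occupied → index 6.
Table: [—, —, 275, 828, 542, 808, 464]

8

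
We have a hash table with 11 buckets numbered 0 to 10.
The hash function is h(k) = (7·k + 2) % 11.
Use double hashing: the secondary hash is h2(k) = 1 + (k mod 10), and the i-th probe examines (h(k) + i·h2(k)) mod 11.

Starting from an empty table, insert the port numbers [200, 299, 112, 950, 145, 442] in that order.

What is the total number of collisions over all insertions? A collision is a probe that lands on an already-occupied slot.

200 hashes to 5; slot 5 is free → place at 5.
299 hashes to 5, h2=10; 5 taken → place at 4.
112 hashes to 5, h2=3; 5 taken → place at 8.
950 hashes to 8, h2=1; 8 taken → place at 9.
145 hashes to 5, h2=6; 5 taken → place at 0.
442 hashes to 5, h2=3; 5,8,0 taken → place at 3.
Table: [145, -, -, 442, 299, 200, -, -, 112, 950, -]

7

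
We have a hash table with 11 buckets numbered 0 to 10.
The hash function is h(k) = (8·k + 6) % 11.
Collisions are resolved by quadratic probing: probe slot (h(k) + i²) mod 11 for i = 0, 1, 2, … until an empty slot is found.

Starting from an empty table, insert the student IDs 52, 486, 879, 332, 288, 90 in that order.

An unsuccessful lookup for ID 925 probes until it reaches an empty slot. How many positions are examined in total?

52: h=4 → slot 4
486: h=0 → slot 0
879: h=9 → slot 9
332: h=0, probe 0,1 → slot 1
288: h=0, probe 0,1,4,9,5 → slot 5
90: h=0, probe 0,1,4,9,5,3 → slot 3
Table: [486, 332, _, 90, 52, 288, _, _, _, 879, _]
Lookup 925: h=3, probe 3,4,7 → slot 7 empty, not found.

3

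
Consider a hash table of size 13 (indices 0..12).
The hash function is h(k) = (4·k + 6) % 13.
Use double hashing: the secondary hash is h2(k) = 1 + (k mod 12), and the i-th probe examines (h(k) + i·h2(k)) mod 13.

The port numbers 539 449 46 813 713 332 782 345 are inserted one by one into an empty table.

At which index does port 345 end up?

2

539 hashes to 4; slot 4 is free → place at 4.
449 hashes to 8; slot 8 is free → place at 8.
46 hashes to 8, h2=11; 8 taken → place at 6.
813 hashes to 8, h2=10; 8 taken → place at 5.
713 hashes to 11; slot 11 is free → place at 11.
332 hashes to 8, h2=9; 8,4 taken → place at 0.
782 hashes to 1; slot 1 is free → place at 1.
345 hashes to 8, h2=10; 8,5 taken → place at 2.
Table: [332, 782, 345, ., 539, 813, 46, ., 449, ., ., 713, .]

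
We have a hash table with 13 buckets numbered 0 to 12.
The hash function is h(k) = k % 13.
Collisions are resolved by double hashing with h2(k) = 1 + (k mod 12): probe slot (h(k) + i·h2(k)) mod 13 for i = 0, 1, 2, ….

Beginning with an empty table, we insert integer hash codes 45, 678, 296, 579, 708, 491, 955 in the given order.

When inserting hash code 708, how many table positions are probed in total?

45: h=6 => slot 6
678: h=2 => slot 2
296: h=10 => slot 10
579: h=7 => slot 7
708: h=6, h2=1, probe 6,7,8 => slot 8
491: h=10, h2=12, probe 10,9 => slot 9
955: h=6, h2=8, probe 6,1 => slot 1
Table: [., 955, 678, ., ., ., 45, 579, 708, 491, 296, ., .]

3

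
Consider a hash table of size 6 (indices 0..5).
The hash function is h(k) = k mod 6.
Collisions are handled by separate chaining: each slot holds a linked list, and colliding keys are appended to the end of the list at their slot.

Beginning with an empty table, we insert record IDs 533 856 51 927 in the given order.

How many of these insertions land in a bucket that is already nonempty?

1

Insert 533: h=5, bucket 5 empty → new chain.
Insert 856: h=4, bucket 4 empty → new chain.
Insert 51: h=3, bucket 3 empty → new chain.
Insert 927: h=3, bucket 3 nonempty → append to chain.
Final buckets:
0: .
1: .
2: .
3: 51 -> 927
4: 856
5: 533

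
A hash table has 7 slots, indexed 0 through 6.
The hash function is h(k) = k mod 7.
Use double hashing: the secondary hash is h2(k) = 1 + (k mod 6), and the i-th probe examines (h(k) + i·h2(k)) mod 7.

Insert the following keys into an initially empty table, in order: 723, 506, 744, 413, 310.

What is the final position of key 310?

723: h=2 -> slot 2
506: h=2, h2=3, probe 2,5 -> slot 5
744: h=2, h2=1, probe 2,3 -> slot 3
413: h=0 -> slot 0
310: h=2, h2=5, probe 2,0,5,3,1 -> slot 1
Table: [413, 310, 723, 744, _, 506, _]

1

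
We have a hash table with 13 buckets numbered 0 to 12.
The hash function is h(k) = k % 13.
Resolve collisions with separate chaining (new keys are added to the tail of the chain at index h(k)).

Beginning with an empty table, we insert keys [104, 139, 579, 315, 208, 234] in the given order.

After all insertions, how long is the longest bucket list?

3

104 → bucket 0
139 → bucket 9
579 → bucket 7
315 → bucket 3
208 → bucket 0 (collision)
234 → bucket 0 (collision)
Final buckets:
0: 104 -> 208 -> 234
1: —
2: —
3: 315
4: —
5: —
6: —
7: 579
8: —
9: 139
10: —
11: —
12: —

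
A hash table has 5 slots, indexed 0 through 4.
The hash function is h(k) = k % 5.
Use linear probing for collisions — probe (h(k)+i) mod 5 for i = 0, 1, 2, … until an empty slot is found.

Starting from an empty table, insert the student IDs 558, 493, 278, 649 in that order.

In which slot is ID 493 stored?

4

Insert 558: h=3, slot 3 empty -> index 3.
Insert 493: h=3, slot 3 occupied -> index 4.
Insert 278: h=3, slots 3,4 occupied -> index 0.
Insert 649: h=4, slots 4,0 occupied -> index 1.
Table: [278, 649, ∅, 558, 493]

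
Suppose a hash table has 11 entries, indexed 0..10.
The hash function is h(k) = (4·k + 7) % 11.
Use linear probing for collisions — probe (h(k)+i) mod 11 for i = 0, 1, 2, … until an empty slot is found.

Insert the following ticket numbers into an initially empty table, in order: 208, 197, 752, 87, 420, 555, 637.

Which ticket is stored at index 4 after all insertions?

Insert 208: h=3, slot 3 empty => index 3.
Insert 197: h=3, slot 3 occupied => index 4.
Insert 752: h=1, slot 1 empty => index 1.
Insert 87: h=3, slots 3,4 occupied => index 5.
Insert 420: h=4, slots 4,5 occupied => index 6.
Insert 555: h=5, slots 5,6 occupied => index 7.
Insert 637: h=3, slots 3,4,5,6,7 occupied => index 8.
Table: [∅, 752, ∅, 208, 197, 87, 420, 555, 637, ∅, ∅]

197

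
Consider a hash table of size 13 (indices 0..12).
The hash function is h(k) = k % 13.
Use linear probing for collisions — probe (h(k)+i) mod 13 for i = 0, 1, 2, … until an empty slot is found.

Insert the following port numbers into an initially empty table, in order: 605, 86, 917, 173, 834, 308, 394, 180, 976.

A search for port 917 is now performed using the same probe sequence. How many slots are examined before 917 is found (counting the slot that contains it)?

605: h=7 => slot 7
86: h=8 => slot 8
917: h=7, probe 7,8,9 => slot 9
173: h=4 => slot 4
834: h=2 => slot 2
308: h=9, probe 9,10 => slot 10
394: h=4, probe 4,5 => slot 5
180: h=11 => slot 11
976: h=1 => slot 1
Table: [—, 976, 834, —, 173, 394, —, 605, 86, 917, 308, 180, —]
Lookup 917: h=7, probe 7,8,9 → found at 9.

3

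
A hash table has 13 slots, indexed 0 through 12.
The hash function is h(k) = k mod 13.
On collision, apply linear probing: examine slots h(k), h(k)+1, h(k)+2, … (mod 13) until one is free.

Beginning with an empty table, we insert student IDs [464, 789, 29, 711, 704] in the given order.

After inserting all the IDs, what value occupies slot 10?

Insert 464: h=9, slot 9 empty => index 9.
Insert 789: h=9, slot 9 occupied => index 10.
Insert 29: h=3, slot 3 empty => index 3.
Insert 711: h=9, slots 9,10 occupied => index 11.
Insert 704: h=2, slot 2 empty => index 2.
Table: [-, -, 704, 29, -, -, -, -, -, 464, 789, 711, -]

789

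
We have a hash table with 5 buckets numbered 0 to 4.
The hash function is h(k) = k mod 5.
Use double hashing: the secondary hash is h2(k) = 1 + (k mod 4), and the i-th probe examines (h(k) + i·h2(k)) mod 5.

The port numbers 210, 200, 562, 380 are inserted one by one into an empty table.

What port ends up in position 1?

200

Insert 210: h=0, slot 0 empty => index 0.
Insert 200: h=0, h2=1, slot 0 occupied => index 1.
Insert 562: h=2, slot 2 empty => index 2.
Insert 380: h=0, h2=1, slots 0,1,2 occupied => index 3.
Table: [210, 200, 562, 380, .]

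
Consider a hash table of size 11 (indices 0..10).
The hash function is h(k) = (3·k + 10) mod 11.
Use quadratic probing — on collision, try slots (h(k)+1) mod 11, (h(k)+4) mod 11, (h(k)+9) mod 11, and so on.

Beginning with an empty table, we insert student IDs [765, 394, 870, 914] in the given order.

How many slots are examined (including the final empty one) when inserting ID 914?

2

765: h=6 → slot 6
394: h=4 → slot 4
870: h=2 → slot 2
914: h=2, probe 2,3 → slot 3
Table: [∅, ∅, 870, 914, 394, ∅, 765, ∅, ∅, ∅, ∅]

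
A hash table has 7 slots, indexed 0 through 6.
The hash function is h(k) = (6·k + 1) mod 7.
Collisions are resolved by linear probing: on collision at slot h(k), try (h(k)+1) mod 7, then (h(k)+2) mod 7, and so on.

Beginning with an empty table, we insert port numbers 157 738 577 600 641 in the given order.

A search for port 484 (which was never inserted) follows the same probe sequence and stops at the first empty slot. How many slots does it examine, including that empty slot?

157: h=5 => slot 5
738: h=5, probe 5,6 => slot 6
577: h=5, probe 5,6,0 => slot 0
600: h=3 => slot 3
641: h=4 => slot 4
Table: [577, —, —, 600, 641, 157, 738]
Lookup 484: h=0, probe 0,1 → slot 1 empty, not found.

2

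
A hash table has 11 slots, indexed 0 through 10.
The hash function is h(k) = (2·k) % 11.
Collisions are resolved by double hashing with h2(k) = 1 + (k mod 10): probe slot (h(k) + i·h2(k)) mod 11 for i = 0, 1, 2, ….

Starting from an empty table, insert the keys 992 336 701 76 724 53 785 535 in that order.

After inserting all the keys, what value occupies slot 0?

Insert 992: h=4, slot 4 empty → index 4.
Insert 336: h=1, slot 1 empty → index 1.
Insert 701: h=5, slot 5 empty → index 5.
Insert 76: h=9, slot 9 empty → index 9.
Insert 724: h=7, slot 7 empty → index 7.
Insert 53: h=7, h2=4, slot 7 occupied → index 0.
Insert 785: h=8, slot 8 empty → index 8.
Insert 535: h=3, slot 3 empty → index 3.
Table: [53, 336, -, 535, 992, 701, -, 724, 785, 76, -]

53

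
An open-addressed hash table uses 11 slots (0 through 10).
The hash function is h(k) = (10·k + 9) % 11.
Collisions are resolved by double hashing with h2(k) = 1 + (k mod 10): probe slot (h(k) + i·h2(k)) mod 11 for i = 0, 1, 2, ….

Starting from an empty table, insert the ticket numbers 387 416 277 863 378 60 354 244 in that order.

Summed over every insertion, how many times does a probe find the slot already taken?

10

Insert 387: h=7, slot 7 empty -> index 7.
Insert 416: h=0, slot 0 empty -> index 0.
Insert 277: h=7, h2=8, slot 7 occupied -> index 4.
Insert 863: h=4, h2=4, slot 4 occupied -> index 8.
Insert 378: h=5, slot 5 empty -> index 5.
Insert 60: h=4, h2=1, slots 4,5 occupied -> index 6.
Insert 354: h=7, h2=5, slot 7 occupied -> index 1.
Insert 244: h=7, h2=5, slots 7,1,6,0,5 occupied -> index 10.
Table: [416, 354, ∅, ∅, 277, 378, 60, 387, 863, ∅, 244]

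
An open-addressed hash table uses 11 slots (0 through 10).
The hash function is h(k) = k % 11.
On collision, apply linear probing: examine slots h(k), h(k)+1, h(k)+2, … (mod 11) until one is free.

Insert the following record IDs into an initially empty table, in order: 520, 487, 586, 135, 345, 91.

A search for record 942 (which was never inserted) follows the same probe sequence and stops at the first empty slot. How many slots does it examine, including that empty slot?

3

520 hashes to 3; slot 3 is free -> place at 3.
487 hashes to 3; 3 taken -> place at 4.
586 hashes to 3; 3,4 taken -> place at 5.
135 hashes to 3; 3,4,5 taken -> place at 6.
345 hashes to 4; 4,5,6 taken -> place at 7.
91 hashes to 3; 3,4,5,6,7 taken -> place at 8.
Table: [., ., ., 520, 487, 586, 135, 345, 91, ., .]
Lookup 942: h=7, probe 7,8,9 → slot 9 empty, not found.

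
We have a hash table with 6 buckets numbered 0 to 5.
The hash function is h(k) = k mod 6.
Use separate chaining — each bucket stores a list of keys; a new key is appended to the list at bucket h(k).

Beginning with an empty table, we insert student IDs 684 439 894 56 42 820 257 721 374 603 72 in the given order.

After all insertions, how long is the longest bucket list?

4

Insert 684: h=0, bucket 0 empty → new chain.
Insert 439: h=1, bucket 1 empty → new chain.
Insert 894: h=0, bucket 0 nonempty → append to chain.
Insert 56: h=2, bucket 2 empty → new chain.
Insert 42: h=0, bucket 0 nonempty → append to chain.
Insert 820: h=4, bucket 4 empty → new chain.
Insert 257: h=5, bucket 5 empty → new chain.
Insert 721: h=1, bucket 1 nonempty → append to chain.
Insert 374: h=2, bucket 2 nonempty → append to chain.
Insert 603: h=3, bucket 3 empty → new chain.
Insert 72: h=0, bucket 0 nonempty → append to chain.
Final buckets:
0: 684 -> 894 -> 42 -> 72
1: 439 -> 721
2: 56 -> 374
3: 603
4: 820
5: 257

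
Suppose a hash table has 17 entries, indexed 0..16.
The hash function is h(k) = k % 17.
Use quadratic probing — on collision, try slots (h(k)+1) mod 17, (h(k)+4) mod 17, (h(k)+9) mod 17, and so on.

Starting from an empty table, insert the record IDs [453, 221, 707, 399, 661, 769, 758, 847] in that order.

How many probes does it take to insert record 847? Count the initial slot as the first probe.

3

453 hashes to 11; slot 11 is free => place at 11.
221 hashes to 0; slot 0 is free => place at 0.
707 hashes to 10; slot 10 is free => place at 10.
399 hashes to 8; slot 8 is free => place at 8.
661 hashes to 15; slot 15 is free => place at 15.
769 hashes to 4; slot 4 is free => place at 4.
758 hashes to 10; 10,11 taken => place at 14.
847 hashes to 14; 14,15 taken => place at 1.
Table: [221, 847, —, —, 769, —, —, —, 399, —, 707, 453, —, —, 758, 661, —]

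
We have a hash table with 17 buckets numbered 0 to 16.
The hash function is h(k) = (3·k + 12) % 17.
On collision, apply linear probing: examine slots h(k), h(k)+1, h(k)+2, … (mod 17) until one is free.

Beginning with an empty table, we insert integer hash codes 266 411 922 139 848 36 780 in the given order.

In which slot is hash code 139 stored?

5

266 hashes to 11; slot 11 is free → place at 11.
411 hashes to 4; slot 4 is free → place at 4.
922 hashes to 7; slot 7 is free → place at 7.
139 hashes to 4; 4 taken → place at 5.
848 hashes to 6; slot 6 is free → place at 6.
36 hashes to 1; slot 1 is free → place at 1.
780 hashes to 6; 6,7 taken → place at 8.
Table: [., 36, ., ., 411, 139, 848, 922, 780, ., ., 266, ., ., ., ., .]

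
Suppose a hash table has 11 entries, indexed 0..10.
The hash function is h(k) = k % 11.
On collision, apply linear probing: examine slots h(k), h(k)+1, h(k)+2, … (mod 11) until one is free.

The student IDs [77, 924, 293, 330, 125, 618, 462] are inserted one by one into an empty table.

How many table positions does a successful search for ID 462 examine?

77: h=0 → slot 0
924: h=0, probe 0,1 → slot 1
293: h=7 → slot 7
330: h=0, probe 0,1,2 → slot 2
125: h=4 → slot 4
618: h=2, probe 2,3 → slot 3
462: h=0, probe 0,1,2,3,4,5 → slot 5
Table: [77, 924, 330, 618, 125, 462, ., 293, ., ., .]
Lookup 462: h=0, probe 0,1,2,3,4,5 → found at 5.

6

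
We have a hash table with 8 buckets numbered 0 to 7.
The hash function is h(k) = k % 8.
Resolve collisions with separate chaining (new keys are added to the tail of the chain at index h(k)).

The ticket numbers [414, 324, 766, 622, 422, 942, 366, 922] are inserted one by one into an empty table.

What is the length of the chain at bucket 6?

6

414 → bucket 6
324 → bucket 4
766 → bucket 6 (collision)
622 → bucket 6 (collision)
422 → bucket 6 (collision)
942 → bucket 6 (collision)
366 → bucket 6 (collision)
922 → bucket 2
Final buckets:
0: _
1: _
2: 922
3: _
4: 324
5: _
6: 414 -> 766 -> 622 -> 422 -> 942 -> 366
7: _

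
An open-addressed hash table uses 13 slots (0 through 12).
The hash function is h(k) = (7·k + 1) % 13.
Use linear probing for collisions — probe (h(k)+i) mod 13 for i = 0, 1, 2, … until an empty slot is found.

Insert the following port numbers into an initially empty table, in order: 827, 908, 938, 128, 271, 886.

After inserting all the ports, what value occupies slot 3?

271

827 hashes to 5; slot 5 is free → place at 5.
908 hashes to 0; slot 0 is free → place at 0.
938 hashes to 2; slot 2 is free → place at 2.
128 hashes to 0; 0 taken → place at 1.
271 hashes to 0; 0,1,2 taken → place at 3.
886 hashes to 2; 2,3 taken → place at 4.
Table: [908, 128, 938, 271, 886, 827, ., ., ., ., ., ., .]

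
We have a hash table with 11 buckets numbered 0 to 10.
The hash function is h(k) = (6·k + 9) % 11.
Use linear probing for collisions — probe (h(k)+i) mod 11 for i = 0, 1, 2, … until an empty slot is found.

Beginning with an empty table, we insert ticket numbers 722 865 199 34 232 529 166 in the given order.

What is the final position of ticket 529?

9

722 hashes to 7; slot 7 is free → place at 7.
865 hashes to 7; 7 taken → place at 8.
199 hashes to 4; slot 4 is free → place at 4.
34 hashes to 4; 4 taken → place at 5.
232 hashes to 4; 4,5 taken → place at 6.
529 hashes to 4; 4,5,6,7,8 taken → place at 9.
166 hashes to 4; 4,5,6,7,8,9 taken → place at 10.
Table: [., ., ., ., 199, 34, 232, 722, 865, 529, 166]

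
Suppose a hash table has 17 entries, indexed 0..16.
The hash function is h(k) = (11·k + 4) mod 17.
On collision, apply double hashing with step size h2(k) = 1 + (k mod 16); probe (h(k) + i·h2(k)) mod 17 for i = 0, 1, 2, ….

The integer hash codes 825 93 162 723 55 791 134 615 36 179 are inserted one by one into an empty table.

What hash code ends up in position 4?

162

825 hashes to 1; slot 1 is free => place at 1.
93 hashes to 7; slot 7 is free => place at 7.
162 hashes to 1, h2=3; 1 taken => place at 4.
723 hashes to 1, h2=4; 1 taken => place at 5.
55 hashes to 14; slot 14 is free => place at 14.
791 hashes to 1, h2=8; 1 taken => place at 9.
134 hashes to 16; slot 16 is free => place at 16.
615 hashes to 3; slot 3 is free => place at 3.
36 hashes to 9, h2=5; 9,14 taken => place at 2.
179 hashes to 1, h2=4; 1,5,9 taken => place at 13.
Table: [-, 825, 36, 615, 162, 723, -, 93, -, 791, -, -, -, 179, 55, -, 134]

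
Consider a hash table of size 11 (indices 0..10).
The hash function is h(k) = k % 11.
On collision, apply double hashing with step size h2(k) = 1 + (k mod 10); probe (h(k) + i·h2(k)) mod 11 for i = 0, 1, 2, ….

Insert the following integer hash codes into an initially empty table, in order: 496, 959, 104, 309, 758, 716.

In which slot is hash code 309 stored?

496: h=1 => slot 1
959: h=2 => slot 2
104: h=5 => slot 5
309: h=1, h2=10, probe 1,0 => slot 0
758: h=10 => slot 10
716: h=1, h2=7, probe 1,8 => slot 8
Table: [309, 496, 959, ., ., 104, ., ., 716, ., 758]

0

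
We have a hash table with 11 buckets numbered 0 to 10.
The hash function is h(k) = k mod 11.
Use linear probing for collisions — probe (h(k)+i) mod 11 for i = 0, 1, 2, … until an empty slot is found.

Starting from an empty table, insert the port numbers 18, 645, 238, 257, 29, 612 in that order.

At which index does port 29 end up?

18 hashes to 7; slot 7 is free => place at 7.
645 hashes to 7; 7 taken => place at 8.
238 hashes to 7; 7,8 taken => place at 9.
257 hashes to 4; slot 4 is free => place at 4.
29 hashes to 7; 7,8,9 taken => place at 10.
612 hashes to 7; 7,8,9,10 taken => place at 0.
Table: [612, _, _, _, 257, _, _, 18, 645, 238, 29]

10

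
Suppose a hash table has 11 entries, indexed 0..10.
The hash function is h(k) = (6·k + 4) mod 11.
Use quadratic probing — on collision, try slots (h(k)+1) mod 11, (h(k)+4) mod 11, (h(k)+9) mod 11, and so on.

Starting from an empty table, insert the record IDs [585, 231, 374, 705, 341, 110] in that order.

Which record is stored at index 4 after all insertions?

231

Insert 585: h=5, slot 5 empty → index 5.
Insert 231: h=4, slot 4 empty → index 4.
Insert 374: h=4, slots 4,5 occupied → index 8.
Insert 705: h=10, slot 10 empty → index 10.
Insert 341: h=4, slots 4,5,8 occupied → index 2.
Insert 110: h=4, slots 4,5,8,2 occupied → index 9.
Table: [∅, ∅, 341, ∅, 231, 585, ∅, ∅, 374, 110, 705]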